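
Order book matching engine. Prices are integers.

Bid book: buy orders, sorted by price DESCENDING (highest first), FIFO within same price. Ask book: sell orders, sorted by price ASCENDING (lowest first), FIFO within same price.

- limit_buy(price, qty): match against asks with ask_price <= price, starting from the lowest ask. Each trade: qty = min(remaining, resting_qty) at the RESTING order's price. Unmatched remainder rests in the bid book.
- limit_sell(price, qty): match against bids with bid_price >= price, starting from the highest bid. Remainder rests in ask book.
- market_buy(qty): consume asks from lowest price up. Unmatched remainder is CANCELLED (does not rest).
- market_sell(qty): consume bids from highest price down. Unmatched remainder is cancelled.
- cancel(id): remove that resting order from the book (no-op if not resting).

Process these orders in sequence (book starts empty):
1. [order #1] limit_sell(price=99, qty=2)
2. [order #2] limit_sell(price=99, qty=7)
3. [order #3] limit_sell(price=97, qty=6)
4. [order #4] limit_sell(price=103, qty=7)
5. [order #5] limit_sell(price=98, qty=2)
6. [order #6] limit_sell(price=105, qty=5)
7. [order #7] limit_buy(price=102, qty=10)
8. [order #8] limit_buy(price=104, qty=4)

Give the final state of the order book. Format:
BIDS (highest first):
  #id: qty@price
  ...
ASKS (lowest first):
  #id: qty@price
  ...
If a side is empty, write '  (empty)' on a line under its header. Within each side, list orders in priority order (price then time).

After op 1 [order #1] limit_sell(price=99, qty=2): fills=none; bids=[-] asks=[#1:2@99]
After op 2 [order #2] limit_sell(price=99, qty=7): fills=none; bids=[-] asks=[#1:2@99 #2:7@99]
After op 3 [order #3] limit_sell(price=97, qty=6): fills=none; bids=[-] asks=[#3:6@97 #1:2@99 #2:7@99]
After op 4 [order #4] limit_sell(price=103, qty=7): fills=none; bids=[-] asks=[#3:6@97 #1:2@99 #2:7@99 #4:7@103]
After op 5 [order #5] limit_sell(price=98, qty=2): fills=none; bids=[-] asks=[#3:6@97 #5:2@98 #1:2@99 #2:7@99 #4:7@103]
After op 6 [order #6] limit_sell(price=105, qty=5): fills=none; bids=[-] asks=[#3:6@97 #5:2@98 #1:2@99 #2:7@99 #4:7@103 #6:5@105]
After op 7 [order #7] limit_buy(price=102, qty=10): fills=#7x#3:6@97 #7x#5:2@98 #7x#1:2@99; bids=[-] asks=[#2:7@99 #4:7@103 #6:5@105]
After op 8 [order #8] limit_buy(price=104, qty=4): fills=#8x#2:4@99; bids=[-] asks=[#2:3@99 #4:7@103 #6:5@105]

Answer: BIDS (highest first):
  (empty)
ASKS (lowest first):
  #2: 3@99
  #4: 7@103
  #6: 5@105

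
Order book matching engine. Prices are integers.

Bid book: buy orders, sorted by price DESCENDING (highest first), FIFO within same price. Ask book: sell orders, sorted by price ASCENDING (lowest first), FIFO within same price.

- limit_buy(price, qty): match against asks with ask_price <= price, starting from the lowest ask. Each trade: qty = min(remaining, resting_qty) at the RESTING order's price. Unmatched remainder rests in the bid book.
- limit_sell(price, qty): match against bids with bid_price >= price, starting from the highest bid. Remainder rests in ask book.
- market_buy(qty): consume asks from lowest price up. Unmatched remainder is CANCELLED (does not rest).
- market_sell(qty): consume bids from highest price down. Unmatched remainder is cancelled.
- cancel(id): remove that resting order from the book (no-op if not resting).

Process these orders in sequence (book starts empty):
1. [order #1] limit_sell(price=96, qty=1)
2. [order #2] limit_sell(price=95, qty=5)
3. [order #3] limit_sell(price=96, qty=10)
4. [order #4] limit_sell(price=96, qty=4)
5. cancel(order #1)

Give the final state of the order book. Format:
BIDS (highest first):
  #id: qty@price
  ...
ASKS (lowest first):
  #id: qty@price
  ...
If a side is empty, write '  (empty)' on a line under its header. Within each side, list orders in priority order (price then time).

After op 1 [order #1] limit_sell(price=96, qty=1): fills=none; bids=[-] asks=[#1:1@96]
After op 2 [order #2] limit_sell(price=95, qty=5): fills=none; bids=[-] asks=[#2:5@95 #1:1@96]
After op 3 [order #3] limit_sell(price=96, qty=10): fills=none; bids=[-] asks=[#2:5@95 #1:1@96 #3:10@96]
After op 4 [order #4] limit_sell(price=96, qty=4): fills=none; bids=[-] asks=[#2:5@95 #1:1@96 #3:10@96 #4:4@96]
After op 5 cancel(order #1): fills=none; bids=[-] asks=[#2:5@95 #3:10@96 #4:4@96]

Answer: BIDS (highest first):
  (empty)
ASKS (lowest first):
  #2: 5@95
  #3: 10@96
  #4: 4@96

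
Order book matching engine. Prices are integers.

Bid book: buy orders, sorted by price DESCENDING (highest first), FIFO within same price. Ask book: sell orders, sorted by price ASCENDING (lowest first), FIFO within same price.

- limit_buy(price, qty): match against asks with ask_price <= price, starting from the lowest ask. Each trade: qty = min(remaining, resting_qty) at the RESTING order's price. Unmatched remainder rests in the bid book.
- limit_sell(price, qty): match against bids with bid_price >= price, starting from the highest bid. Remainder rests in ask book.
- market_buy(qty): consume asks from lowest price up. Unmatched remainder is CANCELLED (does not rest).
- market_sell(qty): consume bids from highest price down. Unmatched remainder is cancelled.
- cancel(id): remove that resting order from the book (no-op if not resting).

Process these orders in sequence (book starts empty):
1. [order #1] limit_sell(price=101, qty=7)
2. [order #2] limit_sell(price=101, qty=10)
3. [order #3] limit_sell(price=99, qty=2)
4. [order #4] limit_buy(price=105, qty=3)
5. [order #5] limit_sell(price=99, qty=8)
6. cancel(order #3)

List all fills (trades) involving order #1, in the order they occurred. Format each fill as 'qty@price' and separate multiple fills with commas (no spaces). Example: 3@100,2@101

After op 1 [order #1] limit_sell(price=101, qty=7): fills=none; bids=[-] asks=[#1:7@101]
After op 2 [order #2] limit_sell(price=101, qty=10): fills=none; bids=[-] asks=[#1:7@101 #2:10@101]
After op 3 [order #3] limit_sell(price=99, qty=2): fills=none; bids=[-] asks=[#3:2@99 #1:7@101 #2:10@101]
After op 4 [order #4] limit_buy(price=105, qty=3): fills=#4x#3:2@99 #4x#1:1@101; bids=[-] asks=[#1:6@101 #2:10@101]
After op 5 [order #5] limit_sell(price=99, qty=8): fills=none; bids=[-] asks=[#5:8@99 #1:6@101 #2:10@101]
After op 6 cancel(order #3): fills=none; bids=[-] asks=[#5:8@99 #1:6@101 #2:10@101]

Answer: 1@101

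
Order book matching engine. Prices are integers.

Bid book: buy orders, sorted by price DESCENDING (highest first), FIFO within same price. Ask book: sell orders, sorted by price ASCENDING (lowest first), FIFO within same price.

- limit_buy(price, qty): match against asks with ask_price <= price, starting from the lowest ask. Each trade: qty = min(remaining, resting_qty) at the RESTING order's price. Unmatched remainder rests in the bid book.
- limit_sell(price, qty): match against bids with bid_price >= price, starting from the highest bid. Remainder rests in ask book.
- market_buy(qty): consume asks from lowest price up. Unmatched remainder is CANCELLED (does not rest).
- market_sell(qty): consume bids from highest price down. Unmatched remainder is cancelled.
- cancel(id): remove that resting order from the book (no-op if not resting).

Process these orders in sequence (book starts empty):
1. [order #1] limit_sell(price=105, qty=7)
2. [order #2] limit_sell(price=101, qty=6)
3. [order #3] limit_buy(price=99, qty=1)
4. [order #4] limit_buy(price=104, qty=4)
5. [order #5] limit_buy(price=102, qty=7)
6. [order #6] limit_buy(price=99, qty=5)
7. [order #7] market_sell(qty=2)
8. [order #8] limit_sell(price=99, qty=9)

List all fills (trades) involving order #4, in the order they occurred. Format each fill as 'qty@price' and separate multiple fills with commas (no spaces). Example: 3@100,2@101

After op 1 [order #1] limit_sell(price=105, qty=7): fills=none; bids=[-] asks=[#1:7@105]
After op 2 [order #2] limit_sell(price=101, qty=6): fills=none; bids=[-] asks=[#2:6@101 #1:7@105]
After op 3 [order #3] limit_buy(price=99, qty=1): fills=none; bids=[#3:1@99] asks=[#2:6@101 #1:7@105]
After op 4 [order #4] limit_buy(price=104, qty=4): fills=#4x#2:4@101; bids=[#3:1@99] asks=[#2:2@101 #1:7@105]
After op 5 [order #5] limit_buy(price=102, qty=7): fills=#5x#2:2@101; bids=[#5:5@102 #3:1@99] asks=[#1:7@105]
After op 6 [order #6] limit_buy(price=99, qty=5): fills=none; bids=[#5:5@102 #3:1@99 #6:5@99] asks=[#1:7@105]
After op 7 [order #7] market_sell(qty=2): fills=#5x#7:2@102; bids=[#5:3@102 #3:1@99 #6:5@99] asks=[#1:7@105]
After op 8 [order #8] limit_sell(price=99, qty=9): fills=#5x#8:3@102 #3x#8:1@99 #6x#8:5@99; bids=[-] asks=[#1:7@105]

Answer: 4@101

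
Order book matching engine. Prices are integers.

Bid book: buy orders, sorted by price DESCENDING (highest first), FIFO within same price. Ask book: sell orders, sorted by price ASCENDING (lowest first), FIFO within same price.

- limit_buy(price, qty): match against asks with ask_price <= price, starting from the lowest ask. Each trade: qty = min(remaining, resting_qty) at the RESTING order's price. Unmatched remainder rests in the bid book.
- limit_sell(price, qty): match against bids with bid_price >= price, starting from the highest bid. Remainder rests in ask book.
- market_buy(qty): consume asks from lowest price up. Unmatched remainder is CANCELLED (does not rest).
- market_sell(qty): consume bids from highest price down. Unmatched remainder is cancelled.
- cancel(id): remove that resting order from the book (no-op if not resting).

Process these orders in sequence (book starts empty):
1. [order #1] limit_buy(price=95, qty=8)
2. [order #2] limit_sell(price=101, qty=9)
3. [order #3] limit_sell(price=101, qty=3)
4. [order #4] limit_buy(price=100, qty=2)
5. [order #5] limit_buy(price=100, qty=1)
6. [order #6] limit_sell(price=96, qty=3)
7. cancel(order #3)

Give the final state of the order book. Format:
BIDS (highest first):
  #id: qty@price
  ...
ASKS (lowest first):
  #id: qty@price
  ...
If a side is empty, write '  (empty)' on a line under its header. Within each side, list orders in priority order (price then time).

Answer: BIDS (highest first):
  #1: 8@95
ASKS (lowest first):
  #2: 9@101

Derivation:
After op 1 [order #1] limit_buy(price=95, qty=8): fills=none; bids=[#1:8@95] asks=[-]
After op 2 [order #2] limit_sell(price=101, qty=9): fills=none; bids=[#1:8@95] asks=[#2:9@101]
After op 3 [order #3] limit_sell(price=101, qty=3): fills=none; bids=[#1:8@95] asks=[#2:9@101 #3:3@101]
After op 4 [order #4] limit_buy(price=100, qty=2): fills=none; bids=[#4:2@100 #1:8@95] asks=[#2:9@101 #3:3@101]
After op 5 [order #5] limit_buy(price=100, qty=1): fills=none; bids=[#4:2@100 #5:1@100 #1:8@95] asks=[#2:9@101 #3:3@101]
After op 6 [order #6] limit_sell(price=96, qty=3): fills=#4x#6:2@100 #5x#6:1@100; bids=[#1:8@95] asks=[#2:9@101 #3:3@101]
After op 7 cancel(order #3): fills=none; bids=[#1:8@95] asks=[#2:9@101]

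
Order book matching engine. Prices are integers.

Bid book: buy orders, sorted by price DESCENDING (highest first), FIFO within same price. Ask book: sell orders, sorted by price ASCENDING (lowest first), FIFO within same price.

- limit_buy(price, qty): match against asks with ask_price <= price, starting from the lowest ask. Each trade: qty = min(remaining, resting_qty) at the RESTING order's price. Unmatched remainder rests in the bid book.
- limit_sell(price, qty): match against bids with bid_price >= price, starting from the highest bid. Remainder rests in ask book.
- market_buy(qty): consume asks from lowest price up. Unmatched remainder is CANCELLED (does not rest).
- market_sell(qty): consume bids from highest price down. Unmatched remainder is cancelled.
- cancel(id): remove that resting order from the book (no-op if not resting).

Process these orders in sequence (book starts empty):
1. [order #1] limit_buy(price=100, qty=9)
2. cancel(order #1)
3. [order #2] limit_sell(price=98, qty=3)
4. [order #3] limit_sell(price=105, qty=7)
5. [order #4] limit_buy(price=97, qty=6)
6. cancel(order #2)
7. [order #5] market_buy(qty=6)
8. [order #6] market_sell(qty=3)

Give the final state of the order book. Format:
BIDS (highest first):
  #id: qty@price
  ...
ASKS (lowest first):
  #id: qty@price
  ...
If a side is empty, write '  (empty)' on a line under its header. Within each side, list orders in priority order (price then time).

After op 1 [order #1] limit_buy(price=100, qty=9): fills=none; bids=[#1:9@100] asks=[-]
After op 2 cancel(order #1): fills=none; bids=[-] asks=[-]
After op 3 [order #2] limit_sell(price=98, qty=3): fills=none; bids=[-] asks=[#2:3@98]
After op 4 [order #3] limit_sell(price=105, qty=7): fills=none; bids=[-] asks=[#2:3@98 #3:7@105]
After op 5 [order #4] limit_buy(price=97, qty=6): fills=none; bids=[#4:6@97] asks=[#2:3@98 #3:7@105]
After op 6 cancel(order #2): fills=none; bids=[#4:6@97] asks=[#3:7@105]
After op 7 [order #5] market_buy(qty=6): fills=#5x#3:6@105; bids=[#4:6@97] asks=[#3:1@105]
After op 8 [order #6] market_sell(qty=3): fills=#4x#6:3@97; bids=[#4:3@97] asks=[#3:1@105]

Answer: BIDS (highest first):
  #4: 3@97
ASKS (lowest first):
  #3: 1@105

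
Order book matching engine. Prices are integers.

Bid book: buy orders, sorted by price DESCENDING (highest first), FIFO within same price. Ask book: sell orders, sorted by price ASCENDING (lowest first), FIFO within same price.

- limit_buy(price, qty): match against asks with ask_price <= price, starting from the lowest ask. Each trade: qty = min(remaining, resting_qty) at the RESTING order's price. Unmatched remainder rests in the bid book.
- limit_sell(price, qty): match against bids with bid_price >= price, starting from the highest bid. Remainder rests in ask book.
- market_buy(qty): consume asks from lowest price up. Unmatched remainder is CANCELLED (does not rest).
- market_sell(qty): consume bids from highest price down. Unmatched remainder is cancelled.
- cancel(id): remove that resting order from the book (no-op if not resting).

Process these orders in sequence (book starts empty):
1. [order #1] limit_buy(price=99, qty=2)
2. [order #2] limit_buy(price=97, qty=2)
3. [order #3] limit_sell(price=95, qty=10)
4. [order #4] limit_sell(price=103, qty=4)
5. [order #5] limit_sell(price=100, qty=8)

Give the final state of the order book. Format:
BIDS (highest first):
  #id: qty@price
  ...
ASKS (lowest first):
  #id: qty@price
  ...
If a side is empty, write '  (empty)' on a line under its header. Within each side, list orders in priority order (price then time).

After op 1 [order #1] limit_buy(price=99, qty=2): fills=none; bids=[#1:2@99] asks=[-]
After op 2 [order #2] limit_buy(price=97, qty=2): fills=none; bids=[#1:2@99 #2:2@97] asks=[-]
After op 3 [order #3] limit_sell(price=95, qty=10): fills=#1x#3:2@99 #2x#3:2@97; bids=[-] asks=[#3:6@95]
After op 4 [order #4] limit_sell(price=103, qty=4): fills=none; bids=[-] asks=[#3:6@95 #4:4@103]
After op 5 [order #5] limit_sell(price=100, qty=8): fills=none; bids=[-] asks=[#3:6@95 #5:8@100 #4:4@103]

Answer: BIDS (highest first):
  (empty)
ASKS (lowest first):
  #3: 6@95
  #5: 8@100
  #4: 4@103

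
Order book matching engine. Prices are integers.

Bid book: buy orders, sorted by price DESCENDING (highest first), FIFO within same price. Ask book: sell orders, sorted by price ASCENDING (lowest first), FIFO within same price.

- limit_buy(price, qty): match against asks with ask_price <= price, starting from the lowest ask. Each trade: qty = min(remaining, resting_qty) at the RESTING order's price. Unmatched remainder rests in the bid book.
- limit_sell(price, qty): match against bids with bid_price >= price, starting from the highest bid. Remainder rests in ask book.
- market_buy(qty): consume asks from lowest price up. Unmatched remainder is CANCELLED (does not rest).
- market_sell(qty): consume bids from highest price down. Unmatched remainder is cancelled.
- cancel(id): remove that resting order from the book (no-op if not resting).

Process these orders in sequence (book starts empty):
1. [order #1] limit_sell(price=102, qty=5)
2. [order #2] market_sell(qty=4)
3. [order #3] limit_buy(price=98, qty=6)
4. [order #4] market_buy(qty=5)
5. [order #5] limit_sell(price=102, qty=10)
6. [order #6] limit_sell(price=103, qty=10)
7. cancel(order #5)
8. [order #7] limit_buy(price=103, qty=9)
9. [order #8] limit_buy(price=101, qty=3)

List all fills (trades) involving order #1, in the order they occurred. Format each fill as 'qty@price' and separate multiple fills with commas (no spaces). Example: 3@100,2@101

Answer: 5@102

Derivation:
After op 1 [order #1] limit_sell(price=102, qty=5): fills=none; bids=[-] asks=[#1:5@102]
After op 2 [order #2] market_sell(qty=4): fills=none; bids=[-] asks=[#1:5@102]
After op 3 [order #3] limit_buy(price=98, qty=6): fills=none; bids=[#3:6@98] asks=[#1:5@102]
After op 4 [order #4] market_buy(qty=5): fills=#4x#1:5@102; bids=[#3:6@98] asks=[-]
After op 5 [order #5] limit_sell(price=102, qty=10): fills=none; bids=[#3:6@98] asks=[#5:10@102]
After op 6 [order #6] limit_sell(price=103, qty=10): fills=none; bids=[#3:6@98] asks=[#5:10@102 #6:10@103]
After op 7 cancel(order #5): fills=none; bids=[#3:6@98] asks=[#6:10@103]
After op 8 [order #7] limit_buy(price=103, qty=9): fills=#7x#6:9@103; bids=[#3:6@98] asks=[#6:1@103]
After op 9 [order #8] limit_buy(price=101, qty=3): fills=none; bids=[#8:3@101 #3:6@98] asks=[#6:1@103]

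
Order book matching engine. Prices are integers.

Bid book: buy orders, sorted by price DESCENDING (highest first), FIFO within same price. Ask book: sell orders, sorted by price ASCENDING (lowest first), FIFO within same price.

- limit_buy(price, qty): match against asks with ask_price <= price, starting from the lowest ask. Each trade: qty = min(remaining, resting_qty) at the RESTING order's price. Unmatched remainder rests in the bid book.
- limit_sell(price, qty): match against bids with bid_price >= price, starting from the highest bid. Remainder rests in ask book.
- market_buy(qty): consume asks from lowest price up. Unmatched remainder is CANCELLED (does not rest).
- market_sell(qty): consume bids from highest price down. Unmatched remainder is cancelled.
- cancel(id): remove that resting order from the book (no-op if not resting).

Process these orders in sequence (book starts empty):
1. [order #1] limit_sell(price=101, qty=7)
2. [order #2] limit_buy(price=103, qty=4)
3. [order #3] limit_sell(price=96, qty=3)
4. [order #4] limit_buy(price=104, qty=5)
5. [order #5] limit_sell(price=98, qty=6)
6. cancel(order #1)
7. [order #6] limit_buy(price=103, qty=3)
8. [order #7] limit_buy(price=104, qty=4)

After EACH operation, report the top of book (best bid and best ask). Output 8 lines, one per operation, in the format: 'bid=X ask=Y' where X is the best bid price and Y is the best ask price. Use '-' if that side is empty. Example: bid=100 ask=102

Answer: bid=- ask=101
bid=- ask=101
bid=- ask=96
bid=- ask=101
bid=- ask=98
bid=- ask=98
bid=- ask=98
bid=104 ask=-

Derivation:
After op 1 [order #1] limit_sell(price=101, qty=7): fills=none; bids=[-] asks=[#1:7@101]
After op 2 [order #2] limit_buy(price=103, qty=4): fills=#2x#1:4@101; bids=[-] asks=[#1:3@101]
After op 3 [order #3] limit_sell(price=96, qty=3): fills=none; bids=[-] asks=[#3:3@96 #1:3@101]
After op 4 [order #4] limit_buy(price=104, qty=5): fills=#4x#3:3@96 #4x#1:2@101; bids=[-] asks=[#1:1@101]
After op 5 [order #5] limit_sell(price=98, qty=6): fills=none; bids=[-] asks=[#5:6@98 #1:1@101]
After op 6 cancel(order #1): fills=none; bids=[-] asks=[#5:6@98]
After op 7 [order #6] limit_buy(price=103, qty=3): fills=#6x#5:3@98; bids=[-] asks=[#5:3@98]
After op 8 [order #7] limit_buy(price=104, qty=4): fills=#7x#5:3@98; bids=[#7:1@104] asks=[-]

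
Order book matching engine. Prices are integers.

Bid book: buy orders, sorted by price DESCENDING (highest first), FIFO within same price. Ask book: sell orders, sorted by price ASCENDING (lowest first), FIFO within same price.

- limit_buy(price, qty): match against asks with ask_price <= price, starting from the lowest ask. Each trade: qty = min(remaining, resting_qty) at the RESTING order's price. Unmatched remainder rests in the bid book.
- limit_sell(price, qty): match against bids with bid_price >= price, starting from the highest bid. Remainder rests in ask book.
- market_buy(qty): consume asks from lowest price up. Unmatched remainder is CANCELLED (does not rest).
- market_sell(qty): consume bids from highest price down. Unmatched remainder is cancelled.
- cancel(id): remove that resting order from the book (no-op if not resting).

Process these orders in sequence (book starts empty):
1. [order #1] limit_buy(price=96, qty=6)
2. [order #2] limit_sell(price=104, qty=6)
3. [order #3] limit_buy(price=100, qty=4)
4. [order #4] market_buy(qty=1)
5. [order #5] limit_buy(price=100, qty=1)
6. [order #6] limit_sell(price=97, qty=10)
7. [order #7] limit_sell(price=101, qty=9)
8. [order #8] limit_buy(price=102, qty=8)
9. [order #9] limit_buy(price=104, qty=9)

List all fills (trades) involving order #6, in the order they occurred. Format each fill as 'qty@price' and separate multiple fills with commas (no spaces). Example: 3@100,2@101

After op 1 [order #1] limit_buy(price=96, qty=6): fills=none; bids=[#1:6@96] asks=[-]
After op 2 [order #2] limit_sell(price=104, qty=6): fills=none; bids=[#1:6@96] asks=[#2:6@104]
After op 3 [order #3] limit_buy(price=100, qty=4): fills=none; bids=[#3:4@100 #1:6@96] asks=[#2:6@104]
After op 4 [order #4] market_buy(qty=1): fills=#4x#2:1@104; bids=[#3:4@100 #1:6@96] asks=[#2:5@104]
After op 5 [order #5] limit_buy(price=100, qty=1): fills=none; bids=[#3:4@100 #5:1@100 #1:6@96] asks=[#2:5@104]
After op 6 [order #6] limit_sell(price=97, qty=10): fills=#3x#6:4@100 #5x#6:1@100; bids=[#1:6@96] asks=[#6:5@97 #2:5@104]
After op 7 [order #7] limit_sell(price=101, qty=9): fills=none; bids=[#1:6@96] asks=[#6:5@97 #7:9@101 #2:5@104]
After op 8 [order #8] limit_buy(price=102, qty=8): fills=#8x#6:5@97 #8x#7:3@101; bids=[#1:6@96] asks=[#7:6@101 #2:5@104]
After op 9 [order #9] limit_buy(price=104, qty=9): fills=#9x#7:6@101 #9x#2:3@104; bids=[#1:6@96] asks=[#2:2@104]

Answer: 4@100,1@100,5@97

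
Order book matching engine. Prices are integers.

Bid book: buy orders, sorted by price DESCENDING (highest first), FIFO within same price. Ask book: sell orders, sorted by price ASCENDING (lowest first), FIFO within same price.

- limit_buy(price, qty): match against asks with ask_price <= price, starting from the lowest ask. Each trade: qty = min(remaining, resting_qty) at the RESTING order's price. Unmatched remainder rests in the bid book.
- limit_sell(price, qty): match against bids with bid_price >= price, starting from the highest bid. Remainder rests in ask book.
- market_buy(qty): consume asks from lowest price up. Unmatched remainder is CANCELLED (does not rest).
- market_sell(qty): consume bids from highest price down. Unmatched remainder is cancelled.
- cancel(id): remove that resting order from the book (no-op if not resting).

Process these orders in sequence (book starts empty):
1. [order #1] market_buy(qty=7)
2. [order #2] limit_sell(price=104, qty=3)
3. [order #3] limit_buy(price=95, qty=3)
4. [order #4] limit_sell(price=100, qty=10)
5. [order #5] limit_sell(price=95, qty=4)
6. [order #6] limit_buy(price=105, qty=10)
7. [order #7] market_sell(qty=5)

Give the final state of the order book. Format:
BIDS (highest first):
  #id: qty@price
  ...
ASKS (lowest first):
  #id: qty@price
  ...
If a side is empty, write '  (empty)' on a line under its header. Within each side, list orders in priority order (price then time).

After op 1 [order #1] market_buy(qty=7): fills=none; bids=[-] asks=[-]
After op 2 [order #2] limit_sell(price=104, qty=3): fills=none; bids=[-] asks=[#2:3@104]
After op 3 [order #3] limit_buy(price=95, qty=3): fills=none; bids=[#3:3@95] asks=[#2:3@104]
After op 4 [order #4] limit_sell(price=100, qty=10): fills=none; bids=[#3:3@95] asks=[#4:10@100 #2:3@104]
After op 5 [order #5] limit_sell(price=95, qty=4): fills=#3x#5:3@95; bids=[-] asks=[#5:1@95 #4:10@100 #2:3@104]
After op 6 [order #6] limit_buy(price=105, qty=10): fills=#6x#5:1@95 #6x#4:9@100; bids=[-] asks=[#4:1@100 #2:3@104]
After op 7 [order #7] market_sell(qty=5): fills=none; bids=[-] asks=[#4:1@100 #2:3@104]

Answer: BIDS (highest first):
  (empty)
ASKS (lowest first):
  #4: 1@100
  #2: 3@104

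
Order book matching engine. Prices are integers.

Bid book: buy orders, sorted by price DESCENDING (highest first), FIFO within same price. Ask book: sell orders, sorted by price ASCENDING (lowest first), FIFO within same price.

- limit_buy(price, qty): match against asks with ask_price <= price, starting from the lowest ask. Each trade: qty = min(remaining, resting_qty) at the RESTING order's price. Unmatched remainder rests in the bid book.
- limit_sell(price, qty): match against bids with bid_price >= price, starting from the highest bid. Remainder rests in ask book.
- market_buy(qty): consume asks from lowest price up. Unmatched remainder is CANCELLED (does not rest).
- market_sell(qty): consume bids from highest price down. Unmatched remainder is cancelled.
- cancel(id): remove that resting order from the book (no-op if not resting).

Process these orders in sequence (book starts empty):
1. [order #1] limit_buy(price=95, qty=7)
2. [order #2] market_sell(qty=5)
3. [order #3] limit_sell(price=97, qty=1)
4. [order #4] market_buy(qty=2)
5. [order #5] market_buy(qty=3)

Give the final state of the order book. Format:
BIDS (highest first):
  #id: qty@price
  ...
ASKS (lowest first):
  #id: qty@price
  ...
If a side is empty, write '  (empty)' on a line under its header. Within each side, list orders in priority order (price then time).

After op 1 [order #1] limit_buy(price=95, qty=7): fills=none; bids=[#1:7@95] asks=[-]
After op 2 [order #2] market_sell(qty=5): fills=#1x#2:5@95; bids=[#1:2@95] asks=[-]
After op 3 [order #3] limit_sell(price=97, qty=1): fills=none; bids=[#1:2@95] asks=[#3:1@97]
After op 4 [order #4] market_buy(qty=2): fills=#4x#3:1@97; bids=[#1:2@95] asks=[-]
After op 5 [order #5] market_buy(qty=3): fills=none; bids=[#1:2@95] asks=[-]

Answer: BIDS (highest first):
  #1: 2@95
ASKS (lowest first):
  (empty)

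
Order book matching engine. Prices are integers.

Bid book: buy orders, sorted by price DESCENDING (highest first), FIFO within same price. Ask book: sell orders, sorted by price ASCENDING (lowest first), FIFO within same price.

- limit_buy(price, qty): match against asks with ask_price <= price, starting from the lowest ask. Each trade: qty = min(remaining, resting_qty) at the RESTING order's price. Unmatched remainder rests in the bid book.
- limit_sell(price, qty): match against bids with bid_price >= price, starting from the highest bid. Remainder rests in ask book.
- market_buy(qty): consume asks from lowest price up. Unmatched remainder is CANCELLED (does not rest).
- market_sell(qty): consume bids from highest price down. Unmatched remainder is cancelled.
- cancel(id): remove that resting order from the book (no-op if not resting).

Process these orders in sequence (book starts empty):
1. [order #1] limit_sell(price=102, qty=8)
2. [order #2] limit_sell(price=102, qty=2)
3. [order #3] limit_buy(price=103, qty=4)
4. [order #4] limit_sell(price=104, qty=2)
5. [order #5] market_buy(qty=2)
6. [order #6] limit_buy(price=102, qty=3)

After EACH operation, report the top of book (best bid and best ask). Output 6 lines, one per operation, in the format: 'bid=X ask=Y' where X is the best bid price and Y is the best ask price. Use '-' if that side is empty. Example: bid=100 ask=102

After op 1 [order #1] limit_sell(price=102, qty=8): fills=none; bids=[-] asks=[#1:8@102]
After op 2 [order #2] limit_sell(price=102, qty=2): fills=none; bids=[-] asks=[#1:8@102 #2:2@102]
After op 3 [order #3] limit_buy(price=103, qty=4): fills=#3x#1:4@102; bids=[-] asks=[#1:4@102 #2:2@102]
After op 4 [order #4] limit_sell(price=104, qty=2): fills=none; bids=[-] asks=[#1:4@102 #2:2@102 #4:2@104]
After op 5 [order #5] market_buy(qty=2): fills=#5x#1:2@102; bids=[-] asks=[#1:2@102 #2:2@102 #4:2@104]
After op 6 [order #6] limit_buy(price=102, qty=3): fills=#6x#1:2@102 #6x#2:1@102; bids=[-] asks=[#2:1@102 #4:2@104]

Answer: bid=- ask=102
bid=- ask=102
bid=- ask=102
bid=- ask=102
bid=- ask=102
bid=- ask=102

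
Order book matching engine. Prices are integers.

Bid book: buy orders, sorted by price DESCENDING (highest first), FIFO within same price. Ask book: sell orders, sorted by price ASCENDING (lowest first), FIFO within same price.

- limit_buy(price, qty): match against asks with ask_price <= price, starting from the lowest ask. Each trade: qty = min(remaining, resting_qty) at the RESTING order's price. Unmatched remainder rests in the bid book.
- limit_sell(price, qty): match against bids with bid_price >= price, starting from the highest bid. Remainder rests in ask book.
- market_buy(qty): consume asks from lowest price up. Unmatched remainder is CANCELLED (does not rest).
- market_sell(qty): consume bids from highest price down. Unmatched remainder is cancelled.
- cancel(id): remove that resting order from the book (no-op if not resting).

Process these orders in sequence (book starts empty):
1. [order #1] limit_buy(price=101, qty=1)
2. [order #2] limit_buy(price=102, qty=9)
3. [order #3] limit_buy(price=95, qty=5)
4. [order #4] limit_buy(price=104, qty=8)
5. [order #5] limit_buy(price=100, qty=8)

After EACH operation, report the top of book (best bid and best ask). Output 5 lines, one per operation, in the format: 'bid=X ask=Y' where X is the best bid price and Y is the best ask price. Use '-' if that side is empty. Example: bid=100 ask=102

After op 1 [order #1] limit_buy(price=101, qty=1): fills=none; bids=[#1:1@101] asks=[-]
After op 2 [order #2] limit_buy(price=102, qty=9): fills=none; bids=[#2:9@102 #1:1@101] asks=[-]
After op 3 [order #3] limit_buy(price=95, qty=5): fills=none; bids=[#2:9@102 #1:1@101 #3:5@95] asks=[-]
After op 4 [order #4] limit_buy(price=104, qty=8): fills=none; bids=[#4:8@104 #2:9@102 #1:1@101 #3:5@95] asks=[-]
After op 5 [order #5] limit_buy(price=100, qty=8): fills=none; bids=[#4:8@104 #2:9@102 #1:1@101 #5:8@100 #3:5@95] asks=[-]

Answer: bid=101 ask=-
bid=102 ask=-
bid=102 ask=-
bid=104 ask=-
bid=104 ask=-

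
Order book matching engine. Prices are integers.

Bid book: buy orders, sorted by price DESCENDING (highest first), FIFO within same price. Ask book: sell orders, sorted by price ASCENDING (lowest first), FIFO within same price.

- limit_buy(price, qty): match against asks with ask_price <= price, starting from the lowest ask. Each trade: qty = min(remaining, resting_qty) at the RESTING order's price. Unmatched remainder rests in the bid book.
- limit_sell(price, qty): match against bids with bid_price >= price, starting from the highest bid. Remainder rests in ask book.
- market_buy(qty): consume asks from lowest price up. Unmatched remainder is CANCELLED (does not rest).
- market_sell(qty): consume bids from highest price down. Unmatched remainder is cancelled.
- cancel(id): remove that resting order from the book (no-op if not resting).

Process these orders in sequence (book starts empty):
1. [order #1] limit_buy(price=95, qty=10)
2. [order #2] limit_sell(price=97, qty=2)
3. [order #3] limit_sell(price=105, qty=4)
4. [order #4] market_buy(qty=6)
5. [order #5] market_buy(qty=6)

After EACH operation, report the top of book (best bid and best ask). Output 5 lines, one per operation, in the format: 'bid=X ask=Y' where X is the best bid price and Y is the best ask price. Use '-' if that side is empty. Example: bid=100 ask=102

Answer: bid=95 ask=-
bid=95 ask=97
bid=95 ask=97
bid=95 ask=-
bid=95 ask=-

Derivation:
After op 1 [order #1] limit_buy(price=95, qty=10): fills=none; bids=[#1:10@95] asks=[-]
After op 2 [order #2] limit_sell(price=97, qty=2): fills=none; bids=[#1:10@95] asks=[#2:2@97]
After op 3 [order #3] limit_sell(price=105, qty=4): fills=none; bids=[#1:10@95] asks=[#2:2@97 #3:4@105]
After op 4 [order #4] market_buy(qty=6): fills=#4x#2:2@97 #4x#3:4@105; bids=[#1:10@95] asks=[-]
After op 5 [order #5] market_buy(qty=6): fills=none; bids=[#1:10@95] asks=[-]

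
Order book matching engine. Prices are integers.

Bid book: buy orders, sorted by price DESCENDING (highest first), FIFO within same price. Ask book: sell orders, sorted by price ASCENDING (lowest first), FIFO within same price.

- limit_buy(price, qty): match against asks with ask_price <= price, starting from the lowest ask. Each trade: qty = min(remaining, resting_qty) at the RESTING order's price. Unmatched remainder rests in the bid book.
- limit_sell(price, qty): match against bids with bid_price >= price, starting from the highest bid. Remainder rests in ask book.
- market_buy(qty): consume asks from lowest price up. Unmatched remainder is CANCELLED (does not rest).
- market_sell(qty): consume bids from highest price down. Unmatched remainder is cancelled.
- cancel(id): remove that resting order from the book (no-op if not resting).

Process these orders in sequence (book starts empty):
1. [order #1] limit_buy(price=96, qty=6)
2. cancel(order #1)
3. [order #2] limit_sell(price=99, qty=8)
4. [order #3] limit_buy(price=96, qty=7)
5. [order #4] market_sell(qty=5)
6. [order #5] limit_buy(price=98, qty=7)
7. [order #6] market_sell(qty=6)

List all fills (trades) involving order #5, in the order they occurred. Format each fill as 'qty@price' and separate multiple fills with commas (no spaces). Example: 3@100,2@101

After op 1 [order #1] limit_buy(price=96, qty=6): fills=none; bids=[#1:6@96] asks=[-]
After op 2 cancel(order #1): fills=none; bids=[-] asks=[-]
After op 3 [order #2] limit_sell(price=99, qty=8): fills=none; bids=[-] asks=[#2:8@99]
After op 4 [order #3] limit_buy(price=96, qty=7): fills=none; bids=[#3:7@96] asks=[#2:8@99]
After op 5 [order #4] market_sell(qty=5): fills=#3x#4:5@96; bids=[#3:2@96] asks=[#2:8@99]
After op 6 [order #5] limit_buy(price=98, qty=7): fills=none; bids=[#5:7@98 #3:2@96] asks=[#2:8@99]
After op 7 [order #6] market_sell(qty=6): fills=#5x#6:6@98; bids=[#5:1@98 #3:2@96] asks=[#2:8@99]

Answer: 6@98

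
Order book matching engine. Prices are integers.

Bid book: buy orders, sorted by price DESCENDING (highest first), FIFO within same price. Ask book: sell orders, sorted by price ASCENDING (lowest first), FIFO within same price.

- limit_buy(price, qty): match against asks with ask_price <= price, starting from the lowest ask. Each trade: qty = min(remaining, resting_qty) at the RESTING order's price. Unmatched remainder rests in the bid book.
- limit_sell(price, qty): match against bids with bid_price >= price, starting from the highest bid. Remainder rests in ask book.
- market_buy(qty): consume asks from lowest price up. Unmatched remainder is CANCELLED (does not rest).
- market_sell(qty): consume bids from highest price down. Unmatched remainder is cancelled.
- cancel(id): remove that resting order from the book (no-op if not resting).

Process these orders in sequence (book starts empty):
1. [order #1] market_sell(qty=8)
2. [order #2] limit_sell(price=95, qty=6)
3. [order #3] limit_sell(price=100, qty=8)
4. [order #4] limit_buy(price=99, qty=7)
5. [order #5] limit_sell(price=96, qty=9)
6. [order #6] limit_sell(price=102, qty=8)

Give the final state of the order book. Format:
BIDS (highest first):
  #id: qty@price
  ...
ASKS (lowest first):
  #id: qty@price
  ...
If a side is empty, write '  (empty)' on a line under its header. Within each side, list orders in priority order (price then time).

After op 1 [order #1] market_sell(qty=8): fills=none; bids=[-] asks=[-]
After op 2 [order #2] limit_sell(price=95, qty=6): fills=none; bids=[-] asks=[#2:6@95]
After op 3 [order #3] limit_sell(price=100, qty=8): fills=none; bids=[-] asks=[#2:6@95 #3:8@100]
After op 4 [order #4] limit_buy(price=99, qty=7): fills=#4x#2:6@95; bids=[#4:1@99] asks=[#3:8@100]
After op 5 [order #5] limit_sell(price=96, qty=9): fills=#4x#5:1@99; bids=[-] asks=[#5:8@96 #3:8@100]
After op 6 [order #6] limit_sell(price=102, qty=8): fills=none; bids=[-] asks=[#5:8@96 #3:8@100 #6:8@102]

Answer: BIDS (highest first):
  (empty)
ASKS (lowest first):
  #5: 8@96
  #3: 8@100
  #6: 8@102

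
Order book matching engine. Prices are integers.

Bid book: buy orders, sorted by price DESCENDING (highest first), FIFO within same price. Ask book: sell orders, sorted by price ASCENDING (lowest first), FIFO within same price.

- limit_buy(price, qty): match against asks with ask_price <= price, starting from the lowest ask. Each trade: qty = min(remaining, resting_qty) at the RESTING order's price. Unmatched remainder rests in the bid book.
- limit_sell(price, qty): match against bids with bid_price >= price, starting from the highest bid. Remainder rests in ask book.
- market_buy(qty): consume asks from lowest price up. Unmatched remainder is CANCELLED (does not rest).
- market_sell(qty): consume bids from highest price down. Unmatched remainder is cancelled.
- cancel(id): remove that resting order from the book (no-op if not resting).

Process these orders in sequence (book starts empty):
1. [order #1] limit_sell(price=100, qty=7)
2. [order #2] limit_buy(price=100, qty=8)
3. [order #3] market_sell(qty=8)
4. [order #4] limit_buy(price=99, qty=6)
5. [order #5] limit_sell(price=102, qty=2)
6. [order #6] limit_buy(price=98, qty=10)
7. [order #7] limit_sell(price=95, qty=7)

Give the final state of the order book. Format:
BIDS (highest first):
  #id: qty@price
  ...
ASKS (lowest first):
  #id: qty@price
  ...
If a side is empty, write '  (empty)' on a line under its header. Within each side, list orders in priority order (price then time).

Answer: BIDS (highest first):
  #6: 9@98
ASKS (lowest first):
  #5: 2@102

Derivation:
After op 1 [order #1] limit_sell(price=100, qty=7): fills=none; bids=[-] asks=[#1:7@100]
After op 2 [order #2] limit_buy(price=100, qty=8): fills=#2x#1:7@100; bids=[#2:1@100] asks=[-]
After op 3 [order #3] market_sell(qty=8): fills=#2x#3:1@100; bids=[-] asks=[-]
After op 4 [order #4] limit_buy(price=99, qty=6): fills=none; bids=[#4:6@99] asks=[-]
After op 5 [order #5] limit_sell(price=102, qty=2): fills=none; bids=[#4:6@99] asks=[#5:2@102]
After op 6 [order #6] limit_buy(price=98, qty=10): fills=none; bids=[#4:6@99 #6:10@98] asks=[#5:2@102]
After op 7 [order #7] limit_sell(price=95, qty=7): fills=#4x#7:6@99 #6x#7:1@98; bids=[#6:9@98] asks=[#5:2@102]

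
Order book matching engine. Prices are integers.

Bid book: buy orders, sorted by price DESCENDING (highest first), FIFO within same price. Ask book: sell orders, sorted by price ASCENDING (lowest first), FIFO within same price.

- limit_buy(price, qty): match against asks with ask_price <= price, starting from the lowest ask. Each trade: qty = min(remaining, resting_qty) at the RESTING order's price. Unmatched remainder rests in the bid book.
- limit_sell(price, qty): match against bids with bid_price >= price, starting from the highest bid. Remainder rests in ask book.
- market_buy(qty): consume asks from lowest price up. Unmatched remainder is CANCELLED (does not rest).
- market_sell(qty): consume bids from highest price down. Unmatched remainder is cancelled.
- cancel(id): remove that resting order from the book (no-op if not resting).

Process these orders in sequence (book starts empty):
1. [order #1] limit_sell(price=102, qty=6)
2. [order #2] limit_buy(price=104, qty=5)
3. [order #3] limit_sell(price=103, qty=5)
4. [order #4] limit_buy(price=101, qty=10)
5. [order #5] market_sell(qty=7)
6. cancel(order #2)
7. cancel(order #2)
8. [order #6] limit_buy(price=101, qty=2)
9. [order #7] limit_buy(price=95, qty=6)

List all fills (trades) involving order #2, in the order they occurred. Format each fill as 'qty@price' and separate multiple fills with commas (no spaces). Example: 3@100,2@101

After op 1 [order #1] limit_sell(price=102, qty=6): fills=none; bids=[-] asks=[#1:6@102]
After op 2 [order #2] limit_buy(price=104, qty=5): fills=#2x#1:5@102; bids=[-] asks=[#1:1@102]
After op 3 [order #3] limit_sell(price=103, qty=5): fills=none; bids=[-] asks=[#1:1@102 #3:5@103]
After op 4 [order #4] limit_buy(price=101, qty=10): fills=none; bids=[#4:10@101] asks=[#1:1@102 #3:5@103]
After op 5 [order #5] market_sell(qty=7): fills=#4x#5:7@101; bids=[#4:3@101] asks=[#1:1@102 #3:5@103]
After op 6 cancel(order #2): fills=none; bids=[#4:3@101] asks=[#1:1@102 #3:5@103]
After op 7 cancel(order #2): fills=none; bids=[#4:3@101] asks=[#1:1@102 #3:5@103]
After op 8 [order #6] limit_buy(price=101, qty=2): fills=none; bids=[#4:3@101 #6:2@101] asks=[#1:1@102 #3:5@103]
After op 9 [order #7] limit_buy(price=95, qty=6): fills=none; bids=[#4:3@101 #6:2@101 #7:6@95] asks=[#1:1@102 #3:5@103]

Answer: 5@102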